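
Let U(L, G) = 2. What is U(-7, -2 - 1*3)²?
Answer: 4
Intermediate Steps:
U(-7, -2 - 1*3)² = 2² = 4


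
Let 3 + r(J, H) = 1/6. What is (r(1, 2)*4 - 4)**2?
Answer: 2116/9 ≈ 235.11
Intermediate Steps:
r(J, H) = -17/6 (r(J, H) = -3 + 1/6 = -17/6)
(r(1, 2)*4 - 4)**2 = (-17/6*4 - 4)**2 = (-34/3 - 4)**2 = (-46/3)**2 = 2116/9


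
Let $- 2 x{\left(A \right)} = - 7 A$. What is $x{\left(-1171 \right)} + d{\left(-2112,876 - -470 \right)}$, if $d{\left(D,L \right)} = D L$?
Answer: $- \frac{5693701}{2} \approx -2.8469 \cdot 10^{6}$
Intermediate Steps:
$x{\left(A \right)} = \frac{7 A}{2}$ ($x{\left(A \right)} = - \frac{\left(-7\right) A}{2} = \frac{7 A}{2}$)
$x{\left(-1171 \right)} + d{\left(-2112,876 - -470 \right)} = \frac{7}{2} \left(-1171\right) - 2112 \left(876 - -470\right) = - \frac{8197}{2} - 2112 \left(876 + 470\right) = - \frac{8197}{2} - 2842752 = - \frac{5693701}{2}$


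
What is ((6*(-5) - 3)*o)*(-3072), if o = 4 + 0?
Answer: 405504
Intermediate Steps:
o = 4
((6*(-5) - 3)*o)*(-3072) = ((6*(-5) - 3)*4)*(-3072) = ((-30 - 3)*4)*(-3072) = -33*4*(-3072) = -132*(-3072) = 405504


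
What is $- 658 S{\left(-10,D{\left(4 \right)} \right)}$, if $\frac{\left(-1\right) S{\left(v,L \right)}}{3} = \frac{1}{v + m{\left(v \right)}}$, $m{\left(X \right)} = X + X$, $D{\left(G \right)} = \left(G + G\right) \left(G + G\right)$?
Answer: $- \frac{329}{5} \approx -65.8$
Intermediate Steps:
$D{\left(G \right)} = 4 G^{2}$ ($D{\left(G \right)} = 2 G 2 G = 4 G^{2}$)
$m{\left(X \right)} = 2 X$
$S{\left(v,L \right)} = - \frac{1}{v}$ ($S{\left(v,L \right)} = - \frac{3}{v + 2 v} = - \frac{3}{3 v} = - 3 \frac{1}{3 v} = - \frac{1}{v}$)
$- 658 S{\left(-10,D{\left(4 \right)} \right)} = - 658 \left(- \frac{1}{-10}\right) = - 658 \left(\left(-1\right) \left(- \frac{1}{10}\right)\right) = \left(-658\right) \frac{1}{10} = - \frac{329}{5}$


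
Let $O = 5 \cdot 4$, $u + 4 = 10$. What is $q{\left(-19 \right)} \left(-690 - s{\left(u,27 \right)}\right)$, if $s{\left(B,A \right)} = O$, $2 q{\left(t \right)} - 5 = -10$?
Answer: $1775$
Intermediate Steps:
$u = 6$ ($u = -4 + 10 = 6$)
$q{\left(t \right)} = - \frac{5}{2}$ ($q{\left(t \right)} = \frac{5}{2} + \frac{1}{2} \left(-10\right) = \frac{5}{2} - 5 = - \frac{5}{2}$)
$O = 20$
$s{\left(B,A \right)} = 20$
$q{\left(-19 \right)} \left(-690 - s{\left(u,27 \right)}\right) = - \frac{5 \left(-690 - 20\right)}{2} = \left(- \frac{5}{2}\right) \left(-710\right) = 1775$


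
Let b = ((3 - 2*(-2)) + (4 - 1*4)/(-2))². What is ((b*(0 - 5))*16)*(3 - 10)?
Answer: 27440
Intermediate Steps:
b = 49 (b = ((3 + 4) + (4 - 4)*(-½))² = (7 + 0*(-½))² = (7 + 0)² = 7² = 49)
((b*(0 - 5))*16)*(3 - 10) = ((49*(0 - 5))*16)*(3 - 10) = ((49*(-5))*16)*(-7) = -245*16*(-7) = -3920*(-7) = 27440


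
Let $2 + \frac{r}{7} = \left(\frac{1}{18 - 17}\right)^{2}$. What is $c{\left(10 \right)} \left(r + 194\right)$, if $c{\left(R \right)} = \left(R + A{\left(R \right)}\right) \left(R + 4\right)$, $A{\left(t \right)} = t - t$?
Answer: $26180$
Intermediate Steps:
$A{\left(t \right)} = 0$
$r = -7$ ($r = -14 + 7 \left(\frac{1}{18 - 17}\right)^{2} = -14 + 7 \left(1^{-1}\right)^{2} = -14 + 7 \cdot 1^{2} = -14 + 7 \cdot 1 = -14 + 7 = -7$)
$c{\left(R \right)} = R \left(4 + R\right)$ ($c{\left(R \right)} = \left(R + 0\right) \left(R + 4\right) = R \left(4 + R\right)$)
$c{\left(10 \right)} \left(r + 194\right) = 10 \left(4 + 10\right) \left(-7 + 194\right) = 10 \cdot 14 \cdot 187 = 140 \cdot 187 = 26180$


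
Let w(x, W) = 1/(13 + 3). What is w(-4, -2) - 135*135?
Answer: -291599/16 ≈ -18225.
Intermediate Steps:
w(x, W) = 1/16
w(-4, -2) - 135*135 = 1/16 - 135*135 = 1/16 - 18225 = -291599/16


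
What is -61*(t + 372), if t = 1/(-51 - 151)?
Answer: -4583723/202 ≈ -22692.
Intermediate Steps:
t = -1/202 (t = 1/(-202) = -1/202 ≈ -0.0049505)
-61*(t + 372) = -61*(-1/202 + 372) = -61*75143/202 = -4583723/202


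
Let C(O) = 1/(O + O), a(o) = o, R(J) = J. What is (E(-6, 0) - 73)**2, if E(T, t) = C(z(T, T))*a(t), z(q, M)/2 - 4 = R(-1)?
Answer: 5329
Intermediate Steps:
z(q, M) = 6 (z(q, M) = 8 + 2*(-1) = 8 - 2 = 6)
C(O) = 1/(2*O)
E(T, t) = t/12 (E(T, t) = ((1/2)/6)*t = ((1/2)*(1/6))*t = t/12)
(E(-6, 0) - 73)**2 = ((1/12)*0 - 73)**2 = (0 - 73)**2 = (-73)**2 = 5329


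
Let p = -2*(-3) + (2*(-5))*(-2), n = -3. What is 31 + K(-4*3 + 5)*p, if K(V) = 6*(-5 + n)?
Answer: -1217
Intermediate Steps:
K(V) = -48 (K(V) = 6*(-5 - 3) = 6*(-8) = -48)
p = 26 (p = 6 - 10*(-2) = 6 + 20 = 26)
31 + K(-4*3 + 5)*p = 31 - 48*26 = 31 - 1248 = -1217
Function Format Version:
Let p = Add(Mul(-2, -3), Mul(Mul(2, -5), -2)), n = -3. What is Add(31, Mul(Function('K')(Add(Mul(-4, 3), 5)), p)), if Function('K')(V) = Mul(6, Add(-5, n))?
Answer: -1217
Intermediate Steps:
Function('K')(V) = -48 (Function('K')(V) = Mul(6, Add(-5, -3)) = Mul(6, -8) = -48)
p = 26 (p = Add(6, Mul(-10, -2)) = Add(6, 20) = 26)
Add(31, Mul(Function('K')(Add(Mul(-4, 3), 5)), p)) = Add(31, Mul(-48, 26)) = Add(31, -1248) = -1217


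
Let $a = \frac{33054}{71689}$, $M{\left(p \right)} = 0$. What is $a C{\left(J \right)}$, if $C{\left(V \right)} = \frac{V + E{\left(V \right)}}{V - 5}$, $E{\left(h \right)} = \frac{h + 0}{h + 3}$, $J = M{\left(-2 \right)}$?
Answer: $0$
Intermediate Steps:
$a = \frac{33054}{71689}$ ($a = 33054 \cdot \frac{1}{71689} = \frac{33054}{71689} \approx 0.46107$)
$J = 0$
$E{\left(h \right)} = \frac{h}{3 + h}$
$C{\left(V \right)} = \frac{V + \frac{V}{3 + V}}{-5 + V}$ ($C{\left(V \right)} = \frac{V + \frac{V}{3 + V}}{V - 5} = \frac{V + \frac{V}{3 + V}}{-5 + V}$)
$a C{\left(J \right)} = \frac{33054 \frac{0 \left(4 + 0\right)}{\left(-5 + 0\right) \left(3 + 0\right)}}{71689} = \frac{33054 \cdot 0 \frac{1}{-5} \cdot \frac{1}{3} \cdot 4}{71689} = \frac{33054 \cdot 0 \left(- \frac{1}{5}\right) \frac{1}{3} \cdot 4}{71689} = \frac{33054}{71689} \cdot 0 = 0$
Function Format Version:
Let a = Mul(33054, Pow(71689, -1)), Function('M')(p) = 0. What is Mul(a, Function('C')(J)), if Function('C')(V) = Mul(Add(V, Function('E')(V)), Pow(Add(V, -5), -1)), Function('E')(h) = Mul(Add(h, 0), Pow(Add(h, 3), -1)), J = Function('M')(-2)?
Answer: 0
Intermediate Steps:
a = Rational(33054, 71689) (a = Mul(33054, Rational(1, 71689)) = Rational(33054, 71689) ≈ 0.46107)
J = 0
Function('E')(h) = Mul(h, Pow(Add(3, h), -1))
Function('C')(V) = Mul(Pow(Add(-5, V), -1), Add(V, Mul(V, Pow(Add(3, V), -1)))) (Function('C')(V) = Mul(Add(V, Mul(V, Pow(Add(3, V), -1))), Pow(Add(V, -5), -1)) = Mul(Add(V, Mul(V, Pow(Add(3, V), -1))), Pow(Add(-5, V), -1)) = Mul(Pow(Add(-5, V), -1), Add(V, Mul(V, Pow(Add(3, V), -1)))))
Mul(a, Function('C')(J)) = Mul(Rational(33054, 71689), Mul(0, Pow(Add(-5, 0), -1), Pow(Add(3, 0), -1), Add(4, 0))) = Mul(Rational(33054, 71689), Mul(0, Pow(-5, -1), Pow(3, -1), 4)) = Mul(Rational(33054, 71689), Mul(0, Rational(-1, 5), Rational(1, 3), 4)) = Mul(Rational(33054, 71689), 0) = 0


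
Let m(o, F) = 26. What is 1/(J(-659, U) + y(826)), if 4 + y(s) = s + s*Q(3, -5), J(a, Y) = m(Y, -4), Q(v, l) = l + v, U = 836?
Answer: -1/804 ≈ -0.0012438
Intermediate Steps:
J(a, Y) = 26
y(s) = -4 - s (y(s) = -4 + (s + s*(-5 + 3)) = -4 + (s + s*(-2)) = -4 + (s - 2*s) = -4 - s)
1/(J(-659, U) + y(826)) = 1/(26 + (-4 - 1*826)) = 1/(26 + (-4 - 826)) = 1/(26 - 830) = 1/(-804) = -1/804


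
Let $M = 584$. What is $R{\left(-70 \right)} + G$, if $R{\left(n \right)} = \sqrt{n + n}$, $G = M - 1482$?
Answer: $-898 + 2 i \sqrt{35} \approx -898.0 + 11.832 i$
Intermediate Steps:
$G = -898$ ($G = 584 - 1482 = -898$)
$R{\left(n \right)} = \sqrt{2} \sqrt{n}$ ($R{\left(n \right)} = \sqrt{2 n} = \sqrt{2} \sqrt{n}$)
$R{\left(-70 \right)} + G = \sqrt{2} \sqrt{-70} - 898 = \sqrt{2} i \sqrt{70} - 898 = 2 i \sqrt{35} - 898 = -898 + 2 i \sqrt{35}$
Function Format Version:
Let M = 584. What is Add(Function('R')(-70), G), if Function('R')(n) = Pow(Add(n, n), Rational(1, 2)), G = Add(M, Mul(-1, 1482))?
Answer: Add(-898, Mul(2, I, Pow(35, Rational(1, 2)))) ≈ Add(-898.00, Mul(11.832, I))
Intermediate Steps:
G = -898 (G = Add(584, Mul(-1, 1482)) = Add(584, -1482) = -898)
Function('R')(n) = Mul(Pow(2, Rational(1, 2)), Pow(n, Rational(1, 2))) (Function('R')(n) = Pow(Mul(2, n), Rational(1, 2)) = Mul(Pow(2, Rational(1, 2)), Pow(n, Rational(1, 2))))
Add(Function('R')(-70), G) = Add(Mul(Pow(2, Rational(1, 2)), Pow(-70, Rational(1, 2))), -898) = Add(Mul(Pow(2, Rational(1, 2)), Mul(I, Pow(70, Rational(1, 2)))), -898) = Add(Mul(2, I, Pow(35, Rational(1, 2))), -898) = Add(-898, Mul(2, I, Pow(35, Rational(1, 2))))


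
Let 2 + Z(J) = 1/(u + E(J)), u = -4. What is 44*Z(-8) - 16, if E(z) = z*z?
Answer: -1549/15 ≈ -103.27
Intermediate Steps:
E(z) = z²
Z(J) = -2 + 1/(-4 + J²)
44*Z(-8) - 16 = 44*((9 - 2*(-8)²)/(-4 + (-8)²)) - 16 = 44*((9 - 2*64)/(-4 + 64)) - 16 = 44*((9 - 128)/60) - 16 = 44*((1/60)*(-119)) - 16 = 44*(-119/60) - 16 = -1309/15 - 16 = -1549/15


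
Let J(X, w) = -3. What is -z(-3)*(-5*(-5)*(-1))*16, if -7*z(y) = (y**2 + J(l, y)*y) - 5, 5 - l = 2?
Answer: -5200/7 ≈ -742.86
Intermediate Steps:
l = 3 (l = 5 - 1*2 = 5 - 2 = 3)
z(y) = 5/7 - y**2/7 + 3*y/7 (z(y) = -((y**2 - 3*y) - 5)/7 = -(-5 + y**2 - 3*y)/7 = 5/7 - y**2/7 + 3*y/7)
-z(-3)*(-5*(-5)*(-1))*16 = -(5/7 - 1/7*(-3)**2 + (3/7)*(-3))*(-5*(-5)*(-1))*16 = -(5/7 - 1/7*9 - 9/7)*(25*(-1))*16 = -(5/7 - 9/7 - 9/7)*(-25)*16 = -(-13/7*(-25))*16 = -325*16/7 = -1*5200/7 = -5200/7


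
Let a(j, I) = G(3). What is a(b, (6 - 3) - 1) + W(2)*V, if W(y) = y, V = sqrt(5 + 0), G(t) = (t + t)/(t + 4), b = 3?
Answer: 6/7 + 2*sqrt(5) ≈ 5.3293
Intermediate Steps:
G(t) = 2*t/(4 + t) (G(t) = (2*t)/(4 + t) = 2*t/(4 + t))
a(j, I) = 6/7 (a(j, I) = 2*3/(4 + 3) = 2*3/7 = 2*3*(1/7) = 6/7)
V = sqrt(5) ≈ 2.2361
a(b, (6 - 3) - 1) + W(2)*V = 6/7 + 2*sqrt(5)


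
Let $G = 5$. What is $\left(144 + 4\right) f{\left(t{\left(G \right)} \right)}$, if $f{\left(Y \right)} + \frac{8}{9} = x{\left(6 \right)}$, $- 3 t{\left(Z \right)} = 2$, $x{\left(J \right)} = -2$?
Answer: $- \frac{3848}{9} \approx -427.56$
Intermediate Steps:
$t{\left(Z \right)} = - \frac{2}{3}$ ($t{\left(Z \right)} = \left(- \frac{1}{3}\right) 2 = - \frac{2}{3}$)
$f{\left(Y \right)} = - \frac{26}{9}$ ($f{\left(Y \right)} = - \frac{8}{9} - 2 = - \frac{26}{9}$)
$\left(144 + 4\right) f{\left(t{\left(G \right)} \right)} = \left(144 + 4\right) \left(- \frac{26}{9}\right) = 148 \left(- \frac{26}{9}\right) = - \frac{3848}{9}$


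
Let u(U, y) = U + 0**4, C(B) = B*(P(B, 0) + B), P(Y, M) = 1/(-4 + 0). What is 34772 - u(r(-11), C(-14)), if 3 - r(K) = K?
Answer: 34758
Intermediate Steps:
P(Y, M) = -1/4 (P(Y, M) = 1/(-4) = -1/4)
r(K) = 3 - K
C(B) = B*(-1/4 + B)
u(U, y) = U (u(U, y) = U + 0 = U)
34772 - u(r(-11), C(-14)) = 34772 - (3 - 1*(-11)) = 34772 - (3 + 11) = 34772 - 1*14 = 34772 - 14 = 34758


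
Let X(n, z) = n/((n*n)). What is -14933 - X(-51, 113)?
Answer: -761582/51 ≈ -14933.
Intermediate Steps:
X(n, z) = 1/n (X(n, z) = n/(n²) = n/n² = 1/n)
-14933 - X(-51, 113) = -14933 - 1/(-51) = -14933 - 1*(-1/51) = -14933 + 1/51 = -761582/51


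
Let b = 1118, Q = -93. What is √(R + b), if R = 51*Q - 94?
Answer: I*√3719 ≈ 60.984*I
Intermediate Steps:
R = -4837 (R = 51*(-93) - 94 = -4743 - 94 = -4837)
√(R + b) = √(-4837 + 1118) = √(-3719) = I*√3719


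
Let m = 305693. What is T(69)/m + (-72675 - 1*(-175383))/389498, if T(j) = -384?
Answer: 15623774706/59533406057 ≈ 0.26244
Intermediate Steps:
T(69)/m + (-72675 - 1*(-175383))/389498 = -384/305693 + (-72675 - 1*(-175383))/389498 = -384*1/305693 + (-72675 + 175383)*(1/389498) = -384/305693 + 102708*(1/389498) = -384/305693 + 51354/194749 = 15623774706/59533406057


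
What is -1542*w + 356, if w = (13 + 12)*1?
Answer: -38194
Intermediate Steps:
w = 25 (w = 25*1 = 25)
-1542*w + 356 = -1542*25 + 356 = -38550 + 356 = -38194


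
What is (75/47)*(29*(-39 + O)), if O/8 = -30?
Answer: -606825/47 ≈ -12911.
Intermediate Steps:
O = -240 (O = 8*(-30) = -240)
(75/47)*(29*(-39 + O)) = (75/47)*(29*(-39 - 240)) = (75*(1/47))*(29*(-279)) = (75/47)*(-8091) = -606825/47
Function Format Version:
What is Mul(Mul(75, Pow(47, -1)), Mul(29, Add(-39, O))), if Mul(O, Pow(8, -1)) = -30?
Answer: Rational(-606825, 47) ≈ -12911.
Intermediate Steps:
O = -240 (O = Mul(8, -30) = -240)
Mul(Mul(75, Pow(47, -1)), Mul(29, Add(-39, O))) = Mul(Mul(75, Pow(47, -1)), Mul(29, Add(-39, -240))) = Mul(Mul(75, Rational(1, 47)), Mul(29, -279)) = Mul(Rational(75, 47), -8091) = Rational(-606825, 47)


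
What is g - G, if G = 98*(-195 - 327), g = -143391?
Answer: -92235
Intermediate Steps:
G = -51156 (G = 98*(-522) = -51156)
g - G = -143391 - 1*(-51156) = -143391 + 51156 = -92235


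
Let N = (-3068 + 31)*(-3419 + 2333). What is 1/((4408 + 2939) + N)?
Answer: 1/3305529 ≈ 3.0252e-7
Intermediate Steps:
N = 3298182 (N = -3037*(-1086) = 3298182)
1/((4408 + 2939) + N) = 1/((4408 + 2939) + 3298182) = 1/(7347 + 3298182) = 1/3305529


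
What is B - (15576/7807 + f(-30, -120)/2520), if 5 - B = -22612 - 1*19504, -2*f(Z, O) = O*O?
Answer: 2301917637/54649 ≈ 42122.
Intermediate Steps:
f(Z, O) = -O²/2 (f(Z, O) = -O*O/2 = -O²/2)
B = 42121 (B = 5 - (-22612 - 1*19504) = 5 - (-22612 - 19504) = 5 - 1*(-42116) = 5 + 42116 = 42121)
B - (15576/7807 + f(-30, -120)/2520) = 42121 - (15576/7807 - ½*(-120)²/2520) = 42121 - (15576*(1/7807) - ½*14400*(1/2520)) = 42121 - (15576/7807 - 7200*1/2520) = 42121 - (15576/7807 - 20/7) = 42121 - 1*(-47108/54649) = 42121 + 47108/54649 = 2301917637/54649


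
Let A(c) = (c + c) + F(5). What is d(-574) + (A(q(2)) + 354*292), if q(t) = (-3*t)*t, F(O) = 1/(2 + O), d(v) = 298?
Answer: 725495/7 ≈ 1.0364e+5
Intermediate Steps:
q(t) = -3*t**2
A(c) = 1/7 + 2*c (A(c) = (c + c) + 1/(2 + 5) = 2*c + 1/7 = 1/7 + 2*c)
d(-574) + (A(q(2)) + 354*292) = 298 + ((1/7 + 2*(-3*2**2)) + 354*292) = 298 + ((1/7 + 2*(-3*4)) + 103368) = 298 + ((1/7 + 2*(-12)) + 103368) = 298 + ((1/7 - 24) + 103368) = 298 + (-167/7 + 103368) = 298 + 723409/7 = 725495/7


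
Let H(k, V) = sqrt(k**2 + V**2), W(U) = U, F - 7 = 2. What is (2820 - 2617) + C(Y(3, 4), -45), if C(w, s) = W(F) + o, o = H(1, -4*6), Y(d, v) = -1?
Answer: 212 + sqrt(577) ≈ 236.02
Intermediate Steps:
F = 9 (F = 7 + 2 = 9)
H(k, V) = sqrt(V**2 + k**2)
o = sqrt(577) (o = sqrt((-4*6)**2 + 1**2) = sqrt((-24)**2 + 1) = sqrt(576 + 1) = sqrt(577) ≈ 24.021)
C(w, s) = 9 + sqrt(577)
(2820 - 2617) + C(Y(3, 4), -45) = (2820 - 2617) + (9 + sqrt(577)) = 203 + (9 + sqrt(577)) = 212 + sqrt(577)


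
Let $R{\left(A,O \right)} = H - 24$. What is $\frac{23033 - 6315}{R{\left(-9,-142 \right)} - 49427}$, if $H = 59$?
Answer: $- \frac{8359}{24696} \approx -0.33848$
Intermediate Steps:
$R{\left(A,O \right)} = 35$ ($R{\left(A,O \right)} = 59 - 24 = 35$)
$\frac{23033 - 6315}{R{\left(-9,-142 \right)} - 49427} = \frac{23033 - 6315}{35 - 49427} = \frac{16718}{-49392} = 16718 \left(- \frac{1}{49392}\right) = - \frac{8359}{24696}$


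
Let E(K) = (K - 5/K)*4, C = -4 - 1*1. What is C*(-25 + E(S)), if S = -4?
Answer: 180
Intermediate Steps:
C = -5 (C = -4 - 1 = -5)
E(K) = -20/K + 4*K
C*(-25 + E(S)) = -5*(-25 + (-20/(-4) + 4*(-4))) = -5*(-25 + (-20*(-1/4) - 16)) = -5*(-25 + (5 - 16)) = -5*(-25 - 11) = -5*(-36) = 180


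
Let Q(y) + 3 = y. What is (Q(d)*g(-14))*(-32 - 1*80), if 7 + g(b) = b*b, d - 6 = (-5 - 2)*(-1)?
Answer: -211680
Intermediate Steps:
d = 13 (d = 6 + (-5 - 2)*(-1) = 6 - 7*(-1) = 6 + 7 = 13)
g(b) = -7 + b**2 (g(b) = -7 + b*b = -7 + b**2)
Q(y) = -3 + y
(Q(d)*g(-14))*(-32 - 1*80) = ((-3 + 13)*(-7 + (-14)**2))*(-32 - 1*80) = (10*(-7 + 196))*(-32 - 80) = (10*189)*(-112) = 1890*(-112) = -211680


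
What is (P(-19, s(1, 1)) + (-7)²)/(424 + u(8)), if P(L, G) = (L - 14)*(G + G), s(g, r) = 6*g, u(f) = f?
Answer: -347/432 ≈ -0.80324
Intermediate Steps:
P(L, G) = 2*G*(-14 + L) (P(L, G) = (-14 + L)*(2*G) = 2*G*(-14 + L))
(P(-19, s(1, 1)) + (-7)²)/(424 + u(8)) = (2*(6*1)*(-14 - 19) + (-7)²)/(424 + 8) = (2*6*(-33) + 49)/432 = (-396 + 49)*(1/432) = -347*1/432 = -347/432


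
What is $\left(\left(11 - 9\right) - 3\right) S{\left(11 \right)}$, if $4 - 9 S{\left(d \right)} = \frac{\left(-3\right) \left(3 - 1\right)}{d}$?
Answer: $- \frac{50}{99} \approx -0.50505$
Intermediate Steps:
$S{\left(d \right)} = \frac{4}{9} + \frac{2}{3 d}$ ($S{\left(d \right)} = \frac{4}{9} - \frac{- 3 \left(3 - 1\right) \frac{1}{d}}{9} = \frac{4}{9} - \frac{\left(-3\right) 2 \frac{1}{d}}{9} = \frac{4}{9} - \frac{\left(-6\right) \frac{1}{d}}{9} = \frac{4}{9} + \frac{2}{3 d}$)
$\left(\left(11 - 9\right) - 3\right) S{\left(11 \right)} = \left(\left(11 - 9\right) - 3\right) \frac{2 \left(3 + 2 \cdot 11\right)}{9 \cdot 11} = \left(2 - 3\right) \frac{2}{9} \cdot \frac{1}{11} \left(3 + 22\right) = - \frac{2 \cdot 25}{9 \cdot 11} = \left(-1\right) \frac{50}{99} = - \frac{50}{99}$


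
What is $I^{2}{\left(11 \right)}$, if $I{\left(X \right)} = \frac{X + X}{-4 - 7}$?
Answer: $4$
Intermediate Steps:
$I{\left(X \right)} = - \frac{2 X}{11}$ ($I{\left(X \right)} = \frac{2 X}{-11} = 2 X \left(- \frac{1}{11}\right) = - \frac{2 X}{11}$)
$I^{2}{\left(11 \right)} = \left(\left(- \frac{2}{11}\right) 11\right)^{2} = \left(-2\right)^{2} = 4$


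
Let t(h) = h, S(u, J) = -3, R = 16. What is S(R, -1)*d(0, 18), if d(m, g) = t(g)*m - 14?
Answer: 42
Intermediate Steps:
d(m, g) = -14 + g*m (d(m, g) = g*m - 14 = -14 + g*m)
S(R, -1)*d(0, 18) = -3*(-14 + 18*0) = -3*(-14 + 0) = -3*(-14) = 42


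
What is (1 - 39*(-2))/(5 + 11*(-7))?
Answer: -79/72 ≈ -1.0972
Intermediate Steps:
(1 - 39*(-2))/(5 + 11*(-7)) = (1 - 13*(-6))/(5 - 77) = (1 + 78)/(-72) = 79*(-1/72) = -79/72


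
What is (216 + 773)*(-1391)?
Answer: -1375699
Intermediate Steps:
(216 + 773)*(-1391) = 989*(-1391) = -1375699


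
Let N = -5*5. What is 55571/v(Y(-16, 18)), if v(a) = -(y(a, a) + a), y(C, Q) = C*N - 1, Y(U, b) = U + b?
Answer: 55571/49 ≈ 1134.1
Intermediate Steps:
N = -25
y(C, Q) = -1 - 25*C (y(C, Q) = C*(-25) - 1 = -25*C - 1 = -1 - 25*C)
v(a) = 1 + 24*a (v(a) = -((-1 - 25*a) + a) = -(-1 - 24*a) = 1 + 24*a)
55571/v(Y(-16, 18)) = 55571/(1 + 24*(-16 + 18)) = 55571/(1 + 24*2) = 55571/(1 + 48) = 55571/49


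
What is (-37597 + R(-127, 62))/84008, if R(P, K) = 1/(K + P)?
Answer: -1221903/2730260 ≈ -0.44754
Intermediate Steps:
(-37597 + R(-127, 62))/84008 = (-37597 + 1/(62 - 127))/84008 = (-37597 + 1/(-65))*(1/84008) = (-37597 - 1/65)*(1/84008) = -2443806/65*1/84008 = -1221903/2730260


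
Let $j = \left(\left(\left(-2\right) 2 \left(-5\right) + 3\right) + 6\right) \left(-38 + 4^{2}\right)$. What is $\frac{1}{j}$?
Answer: $- \frac{1}{638} \approx -0.0015674$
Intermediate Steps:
$j = -638$ ($j = \left(\left(\left(-4\right) \left(-5\right) + 3\right) + 6\right) \left(-38 + 16\right) = \left(\left(20 + 3\right) + 6\right) \left(-22\right) = \left(23 + 6\right) \left(-22\right) = 29 \left(-22\right) = -638$)
$\frac{1}{j} = \frac{1}{-638} = - \frac{1}{638}$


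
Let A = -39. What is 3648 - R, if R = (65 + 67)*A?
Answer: 8796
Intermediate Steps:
R = -5148 (R = (65 + 67)*(-39) = 132*(-39) = -5148)
3648 - R = 3648 - 1*(-5148) = 3648 + 5148 = 8796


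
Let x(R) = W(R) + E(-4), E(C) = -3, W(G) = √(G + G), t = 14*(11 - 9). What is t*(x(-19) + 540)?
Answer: 15036 + 28*I*√38 ≈ 15036.0 + 172.6*I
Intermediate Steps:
t = 28 (t = 14*2 = 28)
W(G) = √2*√G (W(G) = √(2*G) = √2*√G)
x(R) = -3 + √2*√R (x(R) = √2*√R - 3 = -3 + √2*√R)
t*(x(-19) + 540) = 28*((-3 + √2*√(-19)) + 540) = 28*((-3 + √2*(I*√19)) + 540) = 28*((-3 + I*√38) + 540) = 28*(537 + I*√38) = 15036 + 28*I*√38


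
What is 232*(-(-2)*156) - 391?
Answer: 71993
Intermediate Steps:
232*(-(-2)*156) - 391 = 232*(-2*(-156)) - 391 = 232*312 - 391 = 72384 - 391 = 71993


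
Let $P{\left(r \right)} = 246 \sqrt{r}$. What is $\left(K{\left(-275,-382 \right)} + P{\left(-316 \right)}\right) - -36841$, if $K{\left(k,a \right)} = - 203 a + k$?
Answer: $114112 + 492 i \sqrt{79} \approx 1.1411 \cdot 10^{5} + 4373.0 i$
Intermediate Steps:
$K{\left(k,a \right)} = k - 203 a$
$\left(K{\left(-275,-382 \right)} + P{\left(-316 \right)}\right) - -36841 = \left(\left(-275 - -77546\right) + 246 \sqrt{-316}\right) - -36841 = \left(\left(-275 + 77546\right) + 246 \cdot 2 i \sqrt{79}\right) + 36841 = \left(77271 + 492 i \sqrt{79}\right) + 36841 = 114112 + 492 i \sqrt{79}$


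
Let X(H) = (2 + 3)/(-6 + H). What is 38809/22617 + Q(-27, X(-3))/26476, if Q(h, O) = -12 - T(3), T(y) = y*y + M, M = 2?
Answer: 1026986893/598807692 ≈ 1.7151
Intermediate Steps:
X(H) = 5/(-6 + H)
T(y) = 2 + y**2 (T(y) = y*y + 2 = y**2 + 2 = 2 + y**2)
Q(h, O) = -23 (Q(h, O) = -12 - (2 + 3**2) = -12 - (2 + 9) = -12 - 1*11 = -12 - 11 = -23)
38809/22617 + Q(-27, X(-3))/26476 = 38809/22617 - 23/26476 = 1026986893/598807692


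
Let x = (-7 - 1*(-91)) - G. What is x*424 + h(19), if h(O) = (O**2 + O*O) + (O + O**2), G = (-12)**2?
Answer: -24338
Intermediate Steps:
G = 144
h(O) = O + 3*O**2 (h(O) = (O**2 + O**2) + (O + O**2) = 2*O**2 + (O + O**2) = O + 3*O**2)
x = -60 (x = (-7 - 1*(-91)) - 1*144 = (-7 + 91) - 144 = 84 - 144 = -60)
x*424 + h(19) = -60*424 + 19*(1 + 3*19) = -25440 + 19*(1 + 57) = -25440 + 19*58 = -25440 + 1102 = -24338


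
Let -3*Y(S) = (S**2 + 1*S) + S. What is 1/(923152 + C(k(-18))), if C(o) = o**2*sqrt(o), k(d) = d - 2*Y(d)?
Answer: 57697/43294682530 - 7569*sqrt(174)/173178730120 ≈ 7.5613e-7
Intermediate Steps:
Y(S) = -2*S/3 - S**2/3 (Y(S) = -((S**2 + 1*S) + S)/3 = -((S**2 + S) + S)/3 = -((S + S**2) + S)/3 = -(S**2 + 2*S)/3 = -2*S/3 - S**2/3)
k(d) = d + 2*d*(2 + d)/3 (k(d) = d - (-2)*d*(2 + d)/3 = d + 2*d*(2 + d)/3)
C(o) = o**(5/2)
1/(923152 + C(k(-18))) = 1/(923152 + ((1/3)*(-18)*(7 + 2*(-18)))**(5/2)) = 1/(923152 + ((1/3)*(-18)*(7 - 36))**(5/2)) = 1/(923152 + ((1/3)*(-18)*(-29))**(5/2)) = 1/(923152 + 174**(5/2)) = 1/(923152 + 30276*sqrt(174))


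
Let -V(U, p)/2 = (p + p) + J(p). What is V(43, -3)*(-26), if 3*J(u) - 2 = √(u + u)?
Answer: -832/3 + 52*I*√6/3 ≈ -277.33 + 42.458*I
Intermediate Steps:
J(u) = ⅔ + √2*√u/3 (J(u) = ⅔ + √(u + u)/3 = ⅔ + √(2*u)/3 = ⅔ + (√2*√u)/3 = ⅔ + √2*√u/3)
V(U, p) = -4/3 - 4*p - 2*√2*√p/3 (V(U, p) = -2*((p + p) + (⅔ + √2*√p/3)) = -2*(2*p + (⅔ + √2*√p/3)) = -2*(⅔ + 2*p + √2*√p/3) = -4/3 - 4*p - 2*√2*√p/3)
V(43, -3)*(-26) = (-4/3 - 4*(-3) - 2*√2*√(-3)/3)*(-26) = (-4/3 + 12 - 2*√2*I*√3/3)*(-26) = (-4/3 + 12 - 2*I*√6/3)*(-26) = (32/3 - 2*I*√6/3)*(-26) = -832/3 + 52*I*√6/3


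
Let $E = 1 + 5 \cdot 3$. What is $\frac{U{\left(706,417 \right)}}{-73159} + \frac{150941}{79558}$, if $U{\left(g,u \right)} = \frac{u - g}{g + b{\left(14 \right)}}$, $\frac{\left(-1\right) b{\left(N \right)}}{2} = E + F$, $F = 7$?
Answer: $\frac{3644100060401}{1920726628260} \approx 1.8973$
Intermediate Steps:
$E = 16$ ($E = 1 + 15 = 16$)
$b{\left(N \right)} = -46$ ($b{\left(N \right)} = - 2 \left(16 + 7\right) = \left(-2\right) 23 = -46$)
$U{\left(g,u \right)} = \frac{u - g}{-46 + g}$ ($U{\left(g,u \right)} = \frac{u - g}{g - 46} = \frac{u - g}{-46 + g}$)
$\frac{U{\left(706,417 \right)}}{-73159} + \frac{150941}{79558} = \frac{\frac{1}{-46 + 706} \left(417 - 706\right)}{-73159} + \frac{150941}{79558} = \frac{417 - 706}{660} \left(- \frac{1}{73159}\right) + 150941 \cdot \frac{1}{79558} = \frac{1}{660} \left(-289\right) \left(- \frac{1}{73159}\right) + \frac{150941}{79558} = \left(- \frac{289}{660}\right) \left(- \frac{1}{73159}\right) + \frac{150941}{79558} = \frac{289}{48284940} + \frac{150941}{79558} = \frac{3644100060401}{1920726628260}$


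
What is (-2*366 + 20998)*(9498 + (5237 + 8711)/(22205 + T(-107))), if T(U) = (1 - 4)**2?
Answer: 2138088535160/11107 ≈ 1.9250e+8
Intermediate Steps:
T(U) = 9 (T(U) = (-3)**2 = 9)
(-2*366 + 20998)*(9498 + (5237 + 8711)/(22205 + T(-107))) = (-2*366 + 20998)*(9498 + (5237 + 8711)/(22205 + 9)) = (-732 + 20998)*(9498 + 13948/22214) = 20266*(9498 + 13948*(1/22214)) = 20266*(9498 + 6974/11107) = 20266*(105501260/11107) = 2138088535160/11107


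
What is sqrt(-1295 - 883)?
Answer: 33*I*sqrt(2) ≈ 46.669*I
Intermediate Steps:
sqrt(-1295 - 883) = sqrt(-2178) = 33*I*sqrt(2)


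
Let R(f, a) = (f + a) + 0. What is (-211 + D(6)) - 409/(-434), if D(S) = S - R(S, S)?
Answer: -93769/434 ≈ -216.06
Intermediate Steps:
R(f, a) = a + f (R(f, a) = (a + f) + 0 = a + f)
D(S) = -S (D(S) = S - (S + S) = S - 2*S = -S)
(-211 + D(6)) - 409/(-434) = (-211 - 1*6) - 409/(-434) = (-211 - 6) - 409*(-1/434) = -217 + 409/434 = -93769/434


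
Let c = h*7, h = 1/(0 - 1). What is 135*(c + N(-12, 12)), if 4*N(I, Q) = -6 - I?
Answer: -1485/2 ≈ -742.50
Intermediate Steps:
N(I, Q) = -3/2 - I/4 (N(I, Q) = (-6 - I)/4 = -3/2 - I/4)
h = -1 (h = 1/(-1) = -1)
c = -7 (c = -1*7 = -7)
135*(c + N(-12, 12)) = 135*(-7 + (-3/2 - ¼*(-12))) = 135*(-7 + (-3/2 + 3)) = 135*(-7 + 3/2) = 135*(-11/2) = -1485/2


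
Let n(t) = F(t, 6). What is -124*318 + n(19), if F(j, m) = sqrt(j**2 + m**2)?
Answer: -39432 + sqrt(397) ≈ -39412.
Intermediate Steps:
n(t) = sqrt(36 + t**2) (n(t) = sqrt(t**2 + 6**2) = sqrt(t**2 + 36) = sqrt(36 + t**2))
-124*318 + n(19) = -124*318 + sqrt(36 + 19**2) = -39432 + sqrt(36 + 361) = -39432 + sqrt(397)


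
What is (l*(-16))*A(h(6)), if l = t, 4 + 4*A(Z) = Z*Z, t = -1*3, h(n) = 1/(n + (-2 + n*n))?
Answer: -19197/400 ≈ -47.992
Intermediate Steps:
h(n) = 1/(-2 + n + n²) (h(n) = 1/(n + (-2 + n²)) = 1/(-2 + n + n²))
t = -3
A(Z) = -1 + Z²/4 (A(Z) = -1 + (Z*Z)/4 = -1 + Z²/4)
l = -3
(l*(-16))*A(h(6)) = (-3*(-16))*(-1 + (1/(-2 + 6 + 6²))²/4) = 48*(-1 + (1/(-2 + 6 + 36))²/4) = 48*(-1 + (1/40)²/4) = 48*(-1 + (¼)*(1/1600)) = 48*(-1 + 1/6400) = 48*(-6399/6400) = -19197/400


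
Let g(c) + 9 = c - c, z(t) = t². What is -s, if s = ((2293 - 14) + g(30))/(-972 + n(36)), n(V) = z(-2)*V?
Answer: 1135/414 ≈ 2.7415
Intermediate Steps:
n(V) = 4*V (n(V) = (-2)²*V = 4*V)
g(c) = -9 (g(c) = -9 + (c - c) = -9 + 0 = -9)
s = -1135/414 (s = ((2293 - 14) - 9)/(-972 + 4*36) = (2279 - 9)/(-972 + 144) = 2270/(-828) = 2270*(-1/828) = -1135/414 ≈ -2.7415)
-s = -1*(-1135/414) = 1135/414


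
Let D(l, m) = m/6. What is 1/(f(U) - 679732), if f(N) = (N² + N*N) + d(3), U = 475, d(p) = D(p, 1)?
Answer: -6/1370891 ≈ -4.3767e-6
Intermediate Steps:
D(l, m) = m/6 (D(l, m) = m*(⅙) = m/6)
d(p) = ⅙ (d(p) = (⅙)*1 = ⅙)
f(N) = ⅙ + 2*N² (f(N) = (N² + N*N) + ⅙ = (N² + N²) + ⅙ = 2*N² + ⅙ = ⅙ + 2*N²)
1/(f(U) - 679732) = 1/((⅙ + 2*475²) - 679732) = 1/((⅙ + 2*225625) - 679732) = 1/((⅙ + 451250) - 679732) = 1/(2707501/6 - 679732) = 1/(-1370891/6) = -6/1370891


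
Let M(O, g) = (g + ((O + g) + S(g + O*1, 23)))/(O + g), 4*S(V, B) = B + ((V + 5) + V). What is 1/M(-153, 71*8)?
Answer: 166/479 ≈ 0.34656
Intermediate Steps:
S(V, B) = 5/4 + V/2 + B/4 (S(V, B) = (B + ((V + 5) + V))/4 = (B + ((5 + V) + V))/4 = (B + (5 + 2*V))/4 = (5 + B + 2*V)/4 = 5/4 + V/2 + B/4)
M(O, g) = (7 + 3*O/2 + 5*g/2)/(O + g) (M(O, g) = (g + ((O + g) + (5/4 + (g + O*1)/2 + (1/4)*23)))/(O + g) = (g + ((O + g) + (5/4 + (g + O)/2 + 23/4)))/(O + g) = (g + ((O + g) + (5/4 + (O + g)/2 + 23/4)))/(O + g) = (g + ((O + g) + (5/4 + (O/2 + g/2) + 23/4)))/(O + g) = (g + ((O + g) + (7 + O/2 + g/2)))/(O + g) = (g + (7 + 3*O/2 + 3*g/2))/(O + g) = (7 + 3*O/2 + 5*g/2)/(O + g))
1/M(-153, 71*8) = 1/((14 + 3*(-153) + 5*(71*8))/(2*(-153 + 71*8))) = 1/((14 - 459 + 5*568)/(2*(-153 + 568))) = 1/((1/2)*(14 - 459 + 2840)/415) = 1/((1/2)*(1/415)*2395) = 1/(479/166) = 166/479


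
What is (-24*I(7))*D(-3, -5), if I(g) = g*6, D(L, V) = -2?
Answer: 2016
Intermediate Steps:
I(g) = 6*g
(-24*I(7))*D(-3, -5) = -144*7*(-2) = -24*42*(-2) = -1008*(-2) = 2016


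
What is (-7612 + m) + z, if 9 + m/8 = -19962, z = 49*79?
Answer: -163509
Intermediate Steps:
z = 3871
m = -159768 (m = -72 + 8*(-19962) = -72 - 159696 = -159768)
(-7612 + m) + z = (-7612 - 159768) + 3871 = -167380 + 3871 = -163509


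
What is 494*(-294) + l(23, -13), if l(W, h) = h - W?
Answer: -145272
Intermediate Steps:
494*(-294) + l(23, -13) = 494*(-294) + (-13 - 1*23) = -145236 + (-13 - 23) = -145236 - 36 = -145272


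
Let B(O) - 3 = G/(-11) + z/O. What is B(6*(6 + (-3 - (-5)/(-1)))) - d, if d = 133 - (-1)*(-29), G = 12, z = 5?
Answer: -13531/132 ≈ -102.51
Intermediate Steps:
d = 104 (d = 133 - 1*29 = 133 - 29 = 104)
B(O) = 21/11 + 5/O (B(O) = 3 + (12/(-11) + 5/O) = 3 + (12*(-1/11) + 5/O) = 3 + (-12/11 + 5/O) = 21/11 + 5/O)
B(6*(6 + (-3 - (-5)/(-1)))) - d = (21/11 + 5/((6*(6 + (-3 - (-5)/(-1)))))) - 1*104 = (21/11 + 5/((6*(6 + (-3 - (-5)*(-1)))))) - 104 = (21/11 + 5/((6*(6 + (-3 - 1*5))))) - 104 = (21/11 + 5/((6*(6 + (-3 - 5))))) - 104 = (21/11 + 5/((6*(6 - 8)))) - 104 = (21/11 + 5/((6*(-2)))) - 104 = (21/11 + 5/(-12)) - 104 = (21/11 + 5*(-1/12)) - 104 = (21/11 - 5/12) - 104 = 197/132 - 104 = -13531/132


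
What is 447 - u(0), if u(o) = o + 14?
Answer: 433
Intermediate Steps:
u(o) = 14 + o
447 - u(0) = 447 - (14 + 0) = 447 - 1*14 = 447 - 14 = 433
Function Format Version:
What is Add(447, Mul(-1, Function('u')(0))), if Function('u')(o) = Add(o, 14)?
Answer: 433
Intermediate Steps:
Function('u')(o) = Add(14, o)
Add(447, Mul(-1, Function('u')(0))) = Add(447, Mul(-1, Add(14, 0))) = Add(447, Mul(-1, 14)) = Add(447, -14) = 433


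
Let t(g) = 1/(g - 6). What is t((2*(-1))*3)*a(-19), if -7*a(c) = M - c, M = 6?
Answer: 25/84 ≈ 0.29762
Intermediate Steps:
a(c) = -6/7 + c/7 (a(c) = -(6 - c)/7 = -6/7 + c/7)
t(g) = 1/(-6 + g)
t((2*(-1))*3)*a(-19) = (-6/7 + (1/7)*(-19))/(-6 + (2*(-1))*3) = (-6/7 - 19/7)/(-6 - 2*3) = -25/7/(-6 - 6) = -25/7/(-12) = -1/12*(-25/7) = 25/84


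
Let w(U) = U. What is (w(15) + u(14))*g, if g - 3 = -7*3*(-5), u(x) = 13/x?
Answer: 12042/7 ≈ 1720.3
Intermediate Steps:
g = 108 (g = 3 - 7*3*(-5) = 3 - 21*(-5) = 3 + 105 = 108)
(w(15) + u(14))*g = (15 + 13/14)*108 = (223/14)*108 = 12042/7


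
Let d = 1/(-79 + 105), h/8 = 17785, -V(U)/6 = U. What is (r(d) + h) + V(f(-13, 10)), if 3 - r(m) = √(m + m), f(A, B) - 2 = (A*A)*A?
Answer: 155453 - √13/13 ≈ 1.5545e+5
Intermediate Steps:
f(A, B) = 2 + A³ (f(A, B) = 2 + (A*A)*A = 2 + A²*A = 2 + A³)
V(U) = -6*U
h = 142280 (h = 8*17785 = 142280)
d = 1/26 ≈ 0.038462
r(m) = 3 - √2*√m (r(m) = 3 - √(m + m) = 3 - √(2*m) = 3 - √2*√m)
(r(d) + h) + V(f(-13, 10)) = ((3 - √2*√(1/26)) + 142280) - 6*(2 + (-13)³) = ((3 - √2*√26/26) + 142280) - 6*(2 - 2197) = ((3 - √13/13) + 142280) - 6*(-2195) = (142283 - √13/13) + 13170 = 155453 - √13/13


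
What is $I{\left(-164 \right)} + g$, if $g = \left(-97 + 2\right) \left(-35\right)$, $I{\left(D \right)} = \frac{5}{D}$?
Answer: $\frac{545295}{164} \approx 3325.0$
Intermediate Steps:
$g = 3325$ ($g = \left(-95\right) \left(-35\right) = 3325$)
$I{\left(-164 \right)} + g = \frac{5}{-164} + 3325 = 5 \left(- \frac{1}{164}\right) + 3325 = - \frac{5}{164} + 3325 = \frac{545295}{164}$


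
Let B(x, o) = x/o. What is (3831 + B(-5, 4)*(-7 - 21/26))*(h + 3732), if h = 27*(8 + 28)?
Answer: 234870132/13 ≈ 1.8067e+7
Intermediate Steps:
h = 972 (h = 27*36 = 972)
(3831 + B(-5, 4)*(-7 - 21/26))*(h + 3732) = (3831 + (-5/4)*(-7 - 21/26))*(972 + 3732) = (3831 + (-5*1/4)*(-7 - 21*1/26))*4704 = (3831 - 5*(-7 - 21/26)/4)*4704 = (3831 - 5/4*(-203/26))*4704 = (3831 + 1015/104)*4704 = (399439/104)*4704 = 234870132/13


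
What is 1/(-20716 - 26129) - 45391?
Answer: -2126341396/46845 ≈ -45391.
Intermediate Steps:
1/(-20716 - 26129) - 45391 = 1/(-46845) - 45391 = -1/46845 - 45391 = -2126341396/46845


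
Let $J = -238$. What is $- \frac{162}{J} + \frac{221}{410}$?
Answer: $\frac{59509}{48790} \approx 1.2197$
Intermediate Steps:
$- \frac{162}{J} + \frac{221}{410} = - \frac{162}{-238} + \frac{221}{410} = \left(-162\right) \left(- \frac{1}{238}\right) + 221 \cdot \frac{1}{410} = \frac{81}{119} + \frac{221}{410} = \frac{59509}{48790}$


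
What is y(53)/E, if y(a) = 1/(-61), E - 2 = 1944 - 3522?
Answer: 1/96136 ≈ 1.0402e-5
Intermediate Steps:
E = -1576 (E = 2 + (1944 - 3522) = 2 - 1578 = -1576)
y(a) = -1/61
y(53)/E = -1/61/(-1576) = -1/61*(-1/1576) = 1/96136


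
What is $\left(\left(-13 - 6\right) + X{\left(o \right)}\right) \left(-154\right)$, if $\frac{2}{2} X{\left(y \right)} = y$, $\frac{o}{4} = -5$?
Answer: $6006$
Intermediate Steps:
$o = -20$ ($o = 4 \left(-5\right) = -20$)
$X{\left(y \right)} = y$
$\left(\left(-13 - 6\right) + X{\left(o \right)}\right) \left(-154\right) = \left(\left(-13 - 6\right) - 20\right) \left(-154\right) = \left(-19 - 20\right) \left(-154\right) = \left(-39\right) \left(-154\right) = 6006$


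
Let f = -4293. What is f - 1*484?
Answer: -4777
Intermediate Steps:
f - 1*484 = -4293 - 1*484 = -4293 - 484 = -4777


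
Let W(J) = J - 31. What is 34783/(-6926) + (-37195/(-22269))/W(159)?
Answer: -49444481843/9871046016 ≈ -5.0090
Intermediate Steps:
W(J) = -31 + J
34783/(-6926) + (-37195/(-22269))/W(159) = 34783/(-6926) + (-37195/(-22269))/(-31 + 159) = 34783*(-1/6926) - 37195*(-1/22269)/128 = -34783/6926 + (37195/22269)*(1/128) = -34783/6926 + 37195/2850432 = -49444481843/9871046016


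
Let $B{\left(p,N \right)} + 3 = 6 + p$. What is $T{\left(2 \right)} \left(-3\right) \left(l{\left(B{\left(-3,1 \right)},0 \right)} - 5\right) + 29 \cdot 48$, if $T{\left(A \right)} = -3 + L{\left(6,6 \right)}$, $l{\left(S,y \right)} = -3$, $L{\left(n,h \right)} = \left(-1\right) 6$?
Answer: $1176$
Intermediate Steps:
$L{\left(n,h \right)} = -6$
$B{\left(p,N \right)} = 3 + p$ ($B{\left(p,N \right)} = -3 + \left(6 + p\right) = 3 + p$)
$T{\left(A \right)} = -9$ ($T{\left(A \right)} = -3 - 6 = -9$)
$T{\left(2 \right)} \left(-3\right) \left(l{\left(B{\left(-3,1 \right)},0 \right)} - 5\right) + 29 \cdot 48 = \left(-9\right) \left(-3\right) \left(-3 - 5\right) + 29 \cdot 48 = 27 \left(-8\right) + 1392 = -216 + 1392 = 1176$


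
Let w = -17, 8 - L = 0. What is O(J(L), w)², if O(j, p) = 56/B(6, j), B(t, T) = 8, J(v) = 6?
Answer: 49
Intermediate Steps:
L = 8 (L = 8 - 1*0 = 8 + 0 = 8)
O(j, p) = 7 (O(j, p) = 56/8 = 56*(⅛) = 7)
O(J(L), w)² = 7² = 49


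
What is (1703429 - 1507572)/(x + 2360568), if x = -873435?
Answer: 195857/1487133 ≈ 0.13170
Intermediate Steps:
(1703429 - 1507572)/(x + 2360568) = (1703429 - 1507572)/(-873435 + 2360568) = 195857/1487133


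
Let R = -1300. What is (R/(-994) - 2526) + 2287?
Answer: -118133/497 ≈ -237.69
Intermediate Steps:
(R/(-994) - 2526) + 2287 = (-1300/(-994) - 2526) + 2287 = (-1300*(-1/994) - 2526) + 2287 = (650/497 - 2526) + 2287 = -1254772/497 + 2287 = -118133/497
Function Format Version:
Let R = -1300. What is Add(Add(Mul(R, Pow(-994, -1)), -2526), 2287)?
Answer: Rational(-118133, 497) ≈ -237.69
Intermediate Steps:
Add(Add(Mul(R, Pow(-994, -1)), -2526), 2287) = Add(Add(Mul(-1300, Pow(-994, -1)), -2526), 2287) = Add(Add(Mul(-1300, Rational(-1, 994)), -2526), 2287) = Add(Add(Rational(650, 497), -2526), 2287) = Add(Rational(-1254772, 497), 2287) = Rational(-118133, 497)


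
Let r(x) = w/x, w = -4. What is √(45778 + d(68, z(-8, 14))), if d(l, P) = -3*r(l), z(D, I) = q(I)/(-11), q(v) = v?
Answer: √13229893/17 ≈ 213.96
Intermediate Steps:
r(x) = -4/x
z(D, I) = -I/11 (z(D, I) = I/(-11) = I*(-1/11) = -I/11)
d(l, P) = 12/l (d(l, P) = -(-12)/l = 12/l)
√(45778 + d(68, z(-8, 14))) = √(45778 + 12/68) = √(45778 + 12*(1/68)) = √(45778 + 3/17) = √(778229/17) = √13229893/17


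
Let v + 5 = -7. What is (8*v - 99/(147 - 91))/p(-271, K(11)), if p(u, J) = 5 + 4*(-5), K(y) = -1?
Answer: 365/56 ≈ 6.5179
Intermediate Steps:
v = -12 (v = -5 - 7 = -12)
p(u, J) = -15 (p(u, J) = 5 - 20 = -15)
(8*v - 99/(147 - 91))/p(-271, K(11)) = (8*(-12) - 99/(147 - 91))/(-15) = (-96 - 99/56)*(-1/15) = -5475/56*(-1/15) = 365/56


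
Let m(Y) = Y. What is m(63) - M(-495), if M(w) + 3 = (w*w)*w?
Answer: 121287441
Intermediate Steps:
M(w) = -3 + w**3 (M(w) = -3 + (w*w)*w = -3 + w**2*w = -3 + w**3)
m(63) - M(-495) = 63 - (-3 + (-495)**3) = 63 - (-3 - 121287375) = 63 - 1*(-121287378) = 63 + 121287378 = 121287441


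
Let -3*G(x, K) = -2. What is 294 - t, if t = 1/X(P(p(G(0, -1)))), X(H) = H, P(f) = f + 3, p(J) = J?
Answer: 3231/11 ≈ 293.73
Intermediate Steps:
G(x, K) = 2/3 (G(x, K) = -1/3*(-2) = 2/3)
P(f) = 3 + f
t = 3/11 (t = 1/(3 + 2/3) = 1/(11/3) = 3/11 ≈ 0.27273)
294 - t = 294 - 1*3/11 = 294 - 3/11 = 3231/11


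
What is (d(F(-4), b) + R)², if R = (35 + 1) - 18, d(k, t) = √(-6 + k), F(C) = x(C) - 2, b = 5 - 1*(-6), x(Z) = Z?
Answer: 312 + 72*I*√3 ≈ 312.0 + 124.71*I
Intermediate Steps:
b = 11 (b = 5 + 6 = 11)
F(C) = -2 + C (F(C) = C - 2 = -2 + C)
R = 18 (R = 36 - 18 = 18)
(d(F(-4), b) + R)² = (√(-6 + (-2 - 4)) + 18)² = (√(-6 - 6) + 18)² = (√(-12) + 18)² = (2*I*√3 + 18)² = (18 + 2*I*√3)²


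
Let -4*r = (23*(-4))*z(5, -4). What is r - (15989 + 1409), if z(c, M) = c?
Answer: -17283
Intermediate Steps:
r = 115 (r = -23*(-4)*5/4 = -(-23)*5 = -1/4*(-460) = 115)
r - (15989 + 1409) = 115 - (15989 + 1409) = 115 - 1*17398 = 115 - 17398 = -17283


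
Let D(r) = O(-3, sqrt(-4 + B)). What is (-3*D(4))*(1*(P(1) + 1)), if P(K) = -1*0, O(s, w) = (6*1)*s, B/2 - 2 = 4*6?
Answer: 54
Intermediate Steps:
B = 52 (B = 4 + 2*(4*6) = 4 + 2*24 = 4 + 48 = 52)
O(s, w) = 6*s
P(K) = 0
D(r) = -18 (D(r) = 6*(-3) = -18)
(-3*D(4))*(1*(P(1) + 1)) = (-3*(-18))*(1*(0 + 1)) = 54*(1*1) = 54*1 = 54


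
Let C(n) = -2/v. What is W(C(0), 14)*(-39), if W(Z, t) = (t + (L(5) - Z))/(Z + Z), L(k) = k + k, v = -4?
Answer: -1833/2 ≈ -916.50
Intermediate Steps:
L(k) = 2*k
C(n) = 1/2 (C(n) = -2/(-4) = -2*(-1/4) = 1/2)
W(Z, t) = (10 + t - Z)/(2*Z) (W(Z, t) = (t + (2*5 - Z))/(Z + Z) = (t + (10 - Z))/((2*Z)) = (10 + t - Z)*(1/(2*Z)) = (10 + t - Z)/(2*Z))
W(C(0), 14)*(-39) = ((10 + 14 - 1*1/2)/(2*(1/2)))*(-39) = ((1/2)*2*(10 + 14 - 1/2))*(-39) = ((1/2)*2*(47/2))*(-39) = (47/2)*(-39) = -1833/2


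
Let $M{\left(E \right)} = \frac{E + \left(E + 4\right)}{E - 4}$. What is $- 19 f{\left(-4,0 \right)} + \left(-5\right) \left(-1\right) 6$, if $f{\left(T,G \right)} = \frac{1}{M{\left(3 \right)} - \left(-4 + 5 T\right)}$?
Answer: $\frac{401}{14} \approx 28.643$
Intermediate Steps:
$M{\left(E \right)} = \frac{4 + 2 E}{-4 + E}$ ($M{\left(E \right)} = \frac{E + \left(4 + E\right)}{-4 + E} = \frac{4 + 2 E}{-4 + E}$)
$f{\left(T,G \right)} = \frac{1}{-6 - 5 T}$ ($f{\left(T,G \right)} = \frac{1}{\frac{2 \left(2 + 3\right)}{-4 + 3} - \left(-4 + 5 T\right)} = \frac{1}{2 \frac{1}{-1} \cdot 5 - \left(-4 + 5 T\right)} = \frac{1}{2 \left(-1\right) 5 - \left(-4 + 5 T\right)} = \frac{1}{-10 - \left(-4 + 5 T\right)} = \frac{1}{-6 - 5 T}$)
$- 19 f{\left(-4,0 \right)} + \left(-5\right) \left(-1\right) 6 = - \frac{19}{-6 - -20} + \left(-5\right) \left(-1\right) 6 = - \frac{19}{-6 + 20} + 5 \cdot 6 = - \frac{19}{14} + 30 = \frac{401}{14}$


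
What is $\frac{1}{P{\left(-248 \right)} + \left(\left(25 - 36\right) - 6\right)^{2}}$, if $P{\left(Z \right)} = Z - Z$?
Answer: $\frac{1}{289} \approx 0.0034602$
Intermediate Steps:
$P{\left(Z \right)} = 0$
$\frac{1}{P{\left(-248 \right)} + \left(\left(25 - 36\right) - 6\right)^{2}} = \frac{1}{0 + \left(\left(25 - 36\right) - 6\right)^{2}} = \frac{1}{0 + \left(-11 - 6\right)^{2}} = \frac{1}{0 + \left(-17\right)^{2}} = \frac{1}{0 + 289} = \frac{1}{289}$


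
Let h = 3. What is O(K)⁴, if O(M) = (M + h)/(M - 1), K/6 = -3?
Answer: 50625/130321 ≈ 0.38846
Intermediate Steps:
K = -18 (K = 6*(-3) = -18)
O(M) = (3 + M)/(-1 + M) (O(M) = (M + 3)/(M - 1) = (3 + M)/(-1 + M))
O(K)⁴ = ((3 - 18)/(-1 - 18))⁴ = (-15/(-19))⁴ = (-1/19*(-15))⁴ = (15/19)⁴ = 50625/130321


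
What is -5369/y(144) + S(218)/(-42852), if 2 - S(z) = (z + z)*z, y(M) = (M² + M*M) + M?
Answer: 310446829/148610736 ≈ 2.0890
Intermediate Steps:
y(M) = M + 2*M² (y(M) = (M² + M²) + M = 2*M² + M = M + 2*M²)
S(z) = 2 - 2*z² (S(z) = 2 - (z + z)*z = 2 - 2*z*z = 2 - 2*z²)
-5369/y(144) + S(218)/(-42852) = -5369*1/(144*(1 + 2*144)) + (2 - 2*218²)/(-42852) = -5369*1/(144*(1 + 288)) + (2 - 2*47524)*(-1/42852) = -5369/(144*289) + (2 - 95048)*(-1/42852) = -5369/41616 - 95046*(-1/42852) = -5369*1/41616 + 15841/7142 = -5369/41616 + 15841/7142 = 310446829/148610736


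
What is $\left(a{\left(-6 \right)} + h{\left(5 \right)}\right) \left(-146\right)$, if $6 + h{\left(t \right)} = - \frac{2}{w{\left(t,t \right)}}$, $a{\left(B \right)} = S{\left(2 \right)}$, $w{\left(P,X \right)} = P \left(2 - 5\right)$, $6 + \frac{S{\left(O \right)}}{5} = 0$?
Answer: $\frac{78548}{15} \approx 5236.5$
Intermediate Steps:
$S{\left(O \right)} = -30$ ($S{\left(O \right)} = -30 + 5 \cdot 0 = -30 + 0 = -30$)
$w{\left(P,X \right)} = - 3 P$ ($w{\left(P,X \right)} = P \left(-3\right) = - 3 P$)
$a{\left(B \right)} = -30$
$h{\left(t \right)} = -6 + \frac{2}{3 t}$ ($h{\left(t \right)} = -6 - \frac{2}{\left(-3\right) t} = -6 - 2 \left(- \frac{1}{3 t}\right) = -6 + \frac{2}{3 t}$)
$\left(a{\left(-6 \right)} + h{\left(5 \right)}\right) \left(-146\right) = \left(-30 - \left(6 - \frac{2}{3 \cdot 5}\right)\right) \left(-146\right) = \left(-30 + \left(-6 + \frac{2}{3} \cdot \frac{1}{5}\right)\right) \left(-146\right) = \left(-30 + \left(-6 + \frac{2}{15}\right)\right) \left(-146\right) = \left(-30 - \frac{88}{15}\right) \left(-146\right) = \left(- \frac{538}{15}\right) \left(-146\right) = \frac{78548}{15}$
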